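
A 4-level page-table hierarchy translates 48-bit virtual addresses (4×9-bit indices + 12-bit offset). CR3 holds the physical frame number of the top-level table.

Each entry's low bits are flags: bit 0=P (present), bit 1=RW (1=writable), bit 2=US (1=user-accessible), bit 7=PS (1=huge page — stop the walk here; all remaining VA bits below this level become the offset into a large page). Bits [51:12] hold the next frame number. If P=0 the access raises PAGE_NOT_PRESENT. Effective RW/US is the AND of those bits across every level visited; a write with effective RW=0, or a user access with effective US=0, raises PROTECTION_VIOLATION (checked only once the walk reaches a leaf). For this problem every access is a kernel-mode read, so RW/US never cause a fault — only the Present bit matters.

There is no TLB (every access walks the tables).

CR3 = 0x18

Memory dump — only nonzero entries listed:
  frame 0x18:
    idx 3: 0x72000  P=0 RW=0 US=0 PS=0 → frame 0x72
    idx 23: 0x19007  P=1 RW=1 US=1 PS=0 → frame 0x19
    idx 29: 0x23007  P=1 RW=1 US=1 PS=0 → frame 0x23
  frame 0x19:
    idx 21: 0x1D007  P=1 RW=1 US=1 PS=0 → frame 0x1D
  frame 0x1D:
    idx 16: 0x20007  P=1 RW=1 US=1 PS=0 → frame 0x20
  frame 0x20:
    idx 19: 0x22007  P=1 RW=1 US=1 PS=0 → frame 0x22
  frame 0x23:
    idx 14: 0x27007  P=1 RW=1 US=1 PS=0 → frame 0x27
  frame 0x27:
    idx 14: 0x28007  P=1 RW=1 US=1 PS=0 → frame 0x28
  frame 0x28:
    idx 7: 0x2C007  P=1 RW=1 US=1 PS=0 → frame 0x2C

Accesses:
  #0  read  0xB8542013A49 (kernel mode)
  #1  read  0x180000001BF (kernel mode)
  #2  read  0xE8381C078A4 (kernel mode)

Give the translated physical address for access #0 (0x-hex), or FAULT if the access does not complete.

Per-access translation:
#0 VA=0xB8542013A49 (r,kernel):
  L0: frame=0x18 idx=23 entry=0x19007 [P=1 RW=1 US=1 PS=0]
  L1: frame=0x19 idx=21 entry=0x1D007 [P=1 RW=1 US=1 PS=0]
  L2: frame=0x1D idx=16 entry=0x20007 [P=1 RW=1 US=1 PS=0]
  L3: frame=0x20 idx=19 entry=0x22007 [P=1 RW=1 US=1 PS=0]
  ⇒ phys 0x22A49  [4 reads]
#1 VA=0x180000001BF (r,kernel):
  L0: frame=0x18 idx=3 entry=0x72000 [P=0 RW=0 US=0 PS=0]
  ⇒ fault: PAGE_NOT_PRESENT  — 1 lookups
#2 VA=0xE8381C078A4 (r,kernel):
  L0: frame=0x18 idx=29 entry=0x23007 [P=1 RW=1 US=1 PS=0]
  L1: frame=0x23 idx=14 entry=0x27007 [P=1 RW=1 US=1 PS=0]
  L2: frame=0x27 idx=14 entry=0x28007 [P=1 RW=1 US=1 PS=0]
  L3: frame=0x28 idx=7 entry=0x2C007 [P=1 RW=1 US=1 PS=0]
  ⇒ phys 0x2C8A4  [4 reads]

Access #0 PA: 0x22A49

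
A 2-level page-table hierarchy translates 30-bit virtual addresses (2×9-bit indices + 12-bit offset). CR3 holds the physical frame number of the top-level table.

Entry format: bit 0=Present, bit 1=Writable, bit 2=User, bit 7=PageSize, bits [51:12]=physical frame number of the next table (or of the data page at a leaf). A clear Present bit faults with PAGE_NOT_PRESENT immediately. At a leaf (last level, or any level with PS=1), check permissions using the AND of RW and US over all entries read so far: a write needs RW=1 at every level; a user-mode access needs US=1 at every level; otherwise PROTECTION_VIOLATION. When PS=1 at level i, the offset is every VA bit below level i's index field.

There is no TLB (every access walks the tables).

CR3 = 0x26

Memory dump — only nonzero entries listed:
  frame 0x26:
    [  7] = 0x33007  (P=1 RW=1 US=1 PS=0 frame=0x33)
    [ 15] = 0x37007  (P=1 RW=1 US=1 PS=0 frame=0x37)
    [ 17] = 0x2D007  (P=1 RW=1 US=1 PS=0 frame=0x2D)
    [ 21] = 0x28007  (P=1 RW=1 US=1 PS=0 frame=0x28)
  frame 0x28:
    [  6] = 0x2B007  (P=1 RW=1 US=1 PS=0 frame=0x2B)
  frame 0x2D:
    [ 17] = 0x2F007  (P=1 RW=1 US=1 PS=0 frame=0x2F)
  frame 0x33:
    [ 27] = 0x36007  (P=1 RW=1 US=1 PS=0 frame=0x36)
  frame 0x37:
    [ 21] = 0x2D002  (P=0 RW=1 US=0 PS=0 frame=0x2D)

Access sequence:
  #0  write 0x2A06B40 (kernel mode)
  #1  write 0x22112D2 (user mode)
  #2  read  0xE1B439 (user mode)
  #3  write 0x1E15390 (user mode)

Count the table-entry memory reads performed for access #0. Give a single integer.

Per-access translation:
#0 VA=0x2A06B40 (w,kernel):
  lvl0: tbl 0x26, slot 21 ⇒ 0x28007 (P1/RW1/US1/PS0)
  lvl1: tbl 0x28, slot 6 ⇒ 0x2B007 (P1/RW1/US1/PS0)
  → PA=0x2BB40  (2 entries read)
#1 VA=0x22112D2 (w,user):
  lvl0: tbl 0x26, slot 17 ⇒ 0x2D007 (P1/RW1/US1/PS0)
  lvl1: tbl 0x2D, slot 17 ⇒ 0x2F007 (P1/RW1/US1/PS0)
  → PA=0x2F2D2  (2 entries read)
#2 VA=0xE1B439 (r,user):
  lvl0: tbl 0x26, slot 7 ⇒ 0x33007 (P1/RW1/US1/PS0)
  lvl1: tbl 0x33, slot 27 ⇒ 0x36007 (P1/RW1/US1/PS0)
  → PA=0x36439  (2 entries read)
#3 VA=0x1E15390 (w,user):
  lvl0: tbl 0x26, slot 15 ⇒ 0x37007 (P1/RW1/US1/PS0)
  lvl1: tbl 0x37, slot 21 ⇒ 0x2D002 (P0/RW1/US0/PS0)
  ✗ PAGE_NOT_PRESENT  [2 reads]

Entries read for #0: 2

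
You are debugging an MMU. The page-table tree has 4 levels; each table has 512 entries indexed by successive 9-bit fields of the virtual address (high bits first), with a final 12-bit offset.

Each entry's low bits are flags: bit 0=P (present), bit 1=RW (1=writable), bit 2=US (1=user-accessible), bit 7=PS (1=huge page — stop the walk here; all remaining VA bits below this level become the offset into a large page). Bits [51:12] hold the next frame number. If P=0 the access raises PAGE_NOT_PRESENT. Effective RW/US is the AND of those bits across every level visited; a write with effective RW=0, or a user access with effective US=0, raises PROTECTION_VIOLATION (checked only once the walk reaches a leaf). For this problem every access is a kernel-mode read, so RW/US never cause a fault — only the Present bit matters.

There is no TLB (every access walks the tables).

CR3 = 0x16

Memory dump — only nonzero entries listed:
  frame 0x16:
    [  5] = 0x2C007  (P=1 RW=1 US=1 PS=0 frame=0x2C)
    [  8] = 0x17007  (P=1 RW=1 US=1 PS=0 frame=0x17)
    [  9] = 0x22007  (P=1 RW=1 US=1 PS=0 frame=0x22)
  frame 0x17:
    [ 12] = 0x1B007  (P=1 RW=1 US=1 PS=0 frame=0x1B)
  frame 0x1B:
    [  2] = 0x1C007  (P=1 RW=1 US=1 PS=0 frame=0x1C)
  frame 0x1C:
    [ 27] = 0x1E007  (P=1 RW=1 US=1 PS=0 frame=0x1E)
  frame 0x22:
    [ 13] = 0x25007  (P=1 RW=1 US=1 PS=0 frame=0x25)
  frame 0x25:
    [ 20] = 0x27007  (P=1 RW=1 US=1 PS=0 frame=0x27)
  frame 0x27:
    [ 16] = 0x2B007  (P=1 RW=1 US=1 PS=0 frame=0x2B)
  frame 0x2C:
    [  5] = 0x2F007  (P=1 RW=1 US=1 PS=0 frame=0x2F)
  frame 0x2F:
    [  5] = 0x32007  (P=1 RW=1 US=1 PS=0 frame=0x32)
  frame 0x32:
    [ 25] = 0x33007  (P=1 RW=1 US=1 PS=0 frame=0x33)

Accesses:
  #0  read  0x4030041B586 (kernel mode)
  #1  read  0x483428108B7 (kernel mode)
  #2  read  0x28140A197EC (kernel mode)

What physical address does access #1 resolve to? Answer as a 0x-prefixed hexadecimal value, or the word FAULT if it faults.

Walk each access:
#0 VA=0x4030041B586 (r,kernel):
  lvl0: tbl 0x16, slot 8 ⇒ 0x17007 (P1/RW1/US1/PS0)
  lvl1: tbl 0x17, slot 12 ⇒ 0x1B007 (P1/RW1/US1/PS0)
  lvl2: tbl 0x1B, slot 2 ⇒ 0x1C007 (P1/RW1/US1/PS0)
  lvl3: tbl 0x1C, slot 27 ⇒ 0x1E007 (P1/RW1/US1/PS0)
  ⇒ phys 0x1E586  [4 reads]
#1 VA=0x483428108B7 (r,kernel):
  lvl0: tbl 0x16, slot 9 ⇒ 0x22007 (P1/RW1/US1/PS0)
  lvl1: tbl 0x22, slot 13 ⇒ 0x25007 (P1/RW1/US1/PS0)
  lvl2: tbl 0x25, slot 20 ⇒ 0x27007 (P1/RW1/US1/PS0)
  lvl3: tbl 0x27, slot 16 ⇒ 0x2B007 (P1/RW1/US1/PS0)
  ⇒ phys 0x2B8B7  [4 reads]
#2 VA=0x28140A197EC (r,kernel):
  lvl0: tbl 0x16, slot 5 ⇒ 0x2C007 (P1/RW1/US1/PS0)
  lvl1: tbl 0x2C, slot 5 ⇒ 0x2F007 (P1/RW1/US1/PS0)
  lvl2: tbl 0x2F, slot 5 ⇒ 0x32007 (P1/RW1/US1/PS0)
  lvl3: tbl 0x32, slot 25 ⇒ 0x33007 (P1/RW1/US1/PS0)
  ⇒ phys 0x337EC  [4 reads]

Access #1 PA: 0x2B8B7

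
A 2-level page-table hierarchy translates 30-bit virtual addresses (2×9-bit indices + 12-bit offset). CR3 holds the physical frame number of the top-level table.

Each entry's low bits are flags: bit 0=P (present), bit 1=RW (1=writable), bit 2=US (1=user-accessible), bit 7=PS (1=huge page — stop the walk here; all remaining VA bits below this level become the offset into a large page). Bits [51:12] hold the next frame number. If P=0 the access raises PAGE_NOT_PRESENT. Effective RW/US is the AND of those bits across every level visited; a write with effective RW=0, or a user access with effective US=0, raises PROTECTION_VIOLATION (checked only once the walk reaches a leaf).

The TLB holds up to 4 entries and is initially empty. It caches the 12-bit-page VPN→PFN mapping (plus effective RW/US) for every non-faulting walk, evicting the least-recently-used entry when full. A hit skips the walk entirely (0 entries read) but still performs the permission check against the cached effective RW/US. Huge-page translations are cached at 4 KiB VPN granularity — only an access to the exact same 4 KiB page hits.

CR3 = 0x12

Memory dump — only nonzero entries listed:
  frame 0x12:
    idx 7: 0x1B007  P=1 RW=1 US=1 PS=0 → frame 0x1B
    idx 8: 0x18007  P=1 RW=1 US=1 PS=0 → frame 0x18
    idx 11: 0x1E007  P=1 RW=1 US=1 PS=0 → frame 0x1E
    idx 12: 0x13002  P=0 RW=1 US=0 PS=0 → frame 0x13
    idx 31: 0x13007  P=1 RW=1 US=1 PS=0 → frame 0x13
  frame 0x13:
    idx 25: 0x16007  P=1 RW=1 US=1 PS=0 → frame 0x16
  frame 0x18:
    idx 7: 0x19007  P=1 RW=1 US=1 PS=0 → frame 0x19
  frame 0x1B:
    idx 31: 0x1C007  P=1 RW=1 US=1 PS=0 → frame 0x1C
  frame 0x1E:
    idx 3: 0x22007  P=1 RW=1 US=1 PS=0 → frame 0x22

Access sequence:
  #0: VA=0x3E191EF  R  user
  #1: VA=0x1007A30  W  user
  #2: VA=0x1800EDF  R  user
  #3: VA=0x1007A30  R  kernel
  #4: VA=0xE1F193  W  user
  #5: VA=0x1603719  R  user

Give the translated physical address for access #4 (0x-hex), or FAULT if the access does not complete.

Walk each access:
#0 VA=0x3E191EF (r,user):
  L0 @0x12[31] → 0x13007  P=1,RW=1,US=1,PS=0
  L1 @0x13[25] → 0x16007  P=1,RW=1,US=1,PS=0
  → PA=0x161EF  (2 entries read)
#1 VA=0x1007A30 (w,user):
  L0 @0x12[8] → 0x18007  P=1,RW=1,US=1,PS=0
  L1 @0x18[7] → 0x19007  P=1,RW=1,US=1,PS=0
  → PA=0x19A30  (2 entries read)
#2 VA=0x1800EDF (r,user):
  L0 @0x12[12] → 0x13002  P=0,RW=1,US=0,PS=0
  → PAGE_NOT_PRESENT  (1 entries read)
#3 VA=0x1007A30 (r,kernel):
  TLB hit vpn=0x1007 → PA=0x19A30
#4 VA=0xE1F193 (w,user):
  L0 @0x12[7] → 0x1B007  P=1,RW=1,US=1,PS=0
  L1 @0x1B[31] → 0x1C007  P=1,RW=1,US=1,PS=0
  → PA=0x1C193  (2 entries read)
#5 VA=0x1603719 (r,user):
  L0 @0x12[11] → 0x1E007  P=1,RW=1,US=1,PS=0
  L1 @0x1E[3] → 0x22007  P=1,RW=1,US=1,PS=0
  → PA=0x22719  (2 entries read)

Access #4 PA: 0x1C193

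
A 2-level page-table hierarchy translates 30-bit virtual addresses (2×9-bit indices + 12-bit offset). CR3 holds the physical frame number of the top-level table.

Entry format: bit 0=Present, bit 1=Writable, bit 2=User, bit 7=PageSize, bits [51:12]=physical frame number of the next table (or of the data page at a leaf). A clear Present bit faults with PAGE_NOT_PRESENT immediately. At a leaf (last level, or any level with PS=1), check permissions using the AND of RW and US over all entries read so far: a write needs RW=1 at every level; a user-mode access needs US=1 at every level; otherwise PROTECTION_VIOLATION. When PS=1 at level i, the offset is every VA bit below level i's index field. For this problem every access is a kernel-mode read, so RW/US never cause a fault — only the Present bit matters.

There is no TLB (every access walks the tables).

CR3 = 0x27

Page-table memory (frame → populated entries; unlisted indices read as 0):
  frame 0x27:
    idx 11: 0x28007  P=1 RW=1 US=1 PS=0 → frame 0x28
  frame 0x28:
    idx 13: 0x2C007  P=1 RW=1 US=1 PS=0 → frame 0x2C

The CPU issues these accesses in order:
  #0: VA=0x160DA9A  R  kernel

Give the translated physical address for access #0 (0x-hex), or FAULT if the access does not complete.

Walk each access:
#0 VA=0x160DA9A (r,kernel):
  lvl0: tbl 0x27, slot 11 ⇒ 0x28007 (P1/RW1/US1/PS0)
  lvl1: tbl 0x28, slot 13 ⇒ 0x2C007 (P1/RW1/US1/PS0)
  ✓ 0x2CA9A  — 2 lookups

Access #0 PA: 0x2CA9A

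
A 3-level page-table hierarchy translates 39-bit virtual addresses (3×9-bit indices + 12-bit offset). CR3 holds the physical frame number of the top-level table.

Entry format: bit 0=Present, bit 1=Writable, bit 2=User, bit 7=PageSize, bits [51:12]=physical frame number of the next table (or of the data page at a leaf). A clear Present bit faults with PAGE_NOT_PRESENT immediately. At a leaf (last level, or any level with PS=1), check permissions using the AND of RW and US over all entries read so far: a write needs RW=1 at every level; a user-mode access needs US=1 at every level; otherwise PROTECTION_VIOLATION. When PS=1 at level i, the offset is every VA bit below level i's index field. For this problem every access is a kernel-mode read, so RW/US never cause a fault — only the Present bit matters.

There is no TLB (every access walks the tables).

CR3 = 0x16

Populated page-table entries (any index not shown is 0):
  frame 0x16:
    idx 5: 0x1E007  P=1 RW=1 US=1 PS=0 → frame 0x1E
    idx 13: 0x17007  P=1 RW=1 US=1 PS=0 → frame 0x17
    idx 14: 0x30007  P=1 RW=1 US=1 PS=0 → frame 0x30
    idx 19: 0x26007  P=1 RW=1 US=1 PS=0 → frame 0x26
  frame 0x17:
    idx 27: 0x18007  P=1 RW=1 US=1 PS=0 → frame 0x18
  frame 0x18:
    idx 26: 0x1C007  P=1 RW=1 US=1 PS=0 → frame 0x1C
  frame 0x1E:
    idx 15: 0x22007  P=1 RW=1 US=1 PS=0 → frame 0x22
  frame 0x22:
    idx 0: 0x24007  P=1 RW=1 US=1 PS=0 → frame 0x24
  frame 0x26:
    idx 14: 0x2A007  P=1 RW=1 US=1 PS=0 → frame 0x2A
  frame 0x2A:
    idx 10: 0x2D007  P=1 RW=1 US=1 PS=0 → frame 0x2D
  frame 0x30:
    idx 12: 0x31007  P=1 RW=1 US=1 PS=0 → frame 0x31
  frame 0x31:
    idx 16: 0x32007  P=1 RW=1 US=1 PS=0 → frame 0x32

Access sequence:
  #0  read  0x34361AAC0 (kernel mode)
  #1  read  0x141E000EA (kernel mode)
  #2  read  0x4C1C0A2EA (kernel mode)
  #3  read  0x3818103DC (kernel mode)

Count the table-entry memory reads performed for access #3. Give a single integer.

Per-access translation:
#0 VA=0x34361AAC0 (r,kernel):
  L0: frame=0x16 idx=13 entry=0x17007 [P=1 RW=1 US=1 PS=0]
  L1: frame=0x17 idx=27 entry=0x18007 [P=1 RW=1 US=1 PS=0]
  L2: frame=0x18 idx=26 entry=0x1C007 [P=1 RW=1 US=1 PS=0]
  ⇒ phys 0x1CAC0  [3 reads]
#1 VA=0x141E000EA (r,kernel):
  L0: frame=0x16 idx=5 entry=0x1E007 [P=1 RW=1 US=1 PS=0]
  L1: frame=0x1E idx=15 entry=0x22007 [P=1 RW=1 US=1 PS=0]
  L2: frame=0x22 idx=0 entry=0x24007 [P=1 RW=1 US=1 PS=0]
  ⇒ phys 0x240EA  [3 reads]
#2 VA=0x4C1C0A2EA (r,kernel):
  L0: frame=0x16 idx=19 entry=0x26007 [P=1 RW=1 US=1 PS=0]
  L1: frame=0x26 idx=14 entry=0x2A007 [P=1 RW=1 US=1 PS=0]
  L2: frame=0x2A idx=10 entry=0x2D007 [P=1 RW=1 US=1 PS=0]
  ⇒ phys 0x2D2EA  [3 reads]
#3 VA=0x3818103DC (r,kernel):
  L0: frame=0x16 idx=14 entry=0x30007 [P=1 RW=1 US=1 PS=0]
  L1: frame=0x30 idx=12 entry=0x31007 [P=1 RW=1 US=1 PS=0]
  L2: frame=0x31 idx=16 entry=0x32007 [P=1 RW=1 US=1 PS=0]
  ⇒ phys 0x323DC  [3 reads]

Entries read for #3: 3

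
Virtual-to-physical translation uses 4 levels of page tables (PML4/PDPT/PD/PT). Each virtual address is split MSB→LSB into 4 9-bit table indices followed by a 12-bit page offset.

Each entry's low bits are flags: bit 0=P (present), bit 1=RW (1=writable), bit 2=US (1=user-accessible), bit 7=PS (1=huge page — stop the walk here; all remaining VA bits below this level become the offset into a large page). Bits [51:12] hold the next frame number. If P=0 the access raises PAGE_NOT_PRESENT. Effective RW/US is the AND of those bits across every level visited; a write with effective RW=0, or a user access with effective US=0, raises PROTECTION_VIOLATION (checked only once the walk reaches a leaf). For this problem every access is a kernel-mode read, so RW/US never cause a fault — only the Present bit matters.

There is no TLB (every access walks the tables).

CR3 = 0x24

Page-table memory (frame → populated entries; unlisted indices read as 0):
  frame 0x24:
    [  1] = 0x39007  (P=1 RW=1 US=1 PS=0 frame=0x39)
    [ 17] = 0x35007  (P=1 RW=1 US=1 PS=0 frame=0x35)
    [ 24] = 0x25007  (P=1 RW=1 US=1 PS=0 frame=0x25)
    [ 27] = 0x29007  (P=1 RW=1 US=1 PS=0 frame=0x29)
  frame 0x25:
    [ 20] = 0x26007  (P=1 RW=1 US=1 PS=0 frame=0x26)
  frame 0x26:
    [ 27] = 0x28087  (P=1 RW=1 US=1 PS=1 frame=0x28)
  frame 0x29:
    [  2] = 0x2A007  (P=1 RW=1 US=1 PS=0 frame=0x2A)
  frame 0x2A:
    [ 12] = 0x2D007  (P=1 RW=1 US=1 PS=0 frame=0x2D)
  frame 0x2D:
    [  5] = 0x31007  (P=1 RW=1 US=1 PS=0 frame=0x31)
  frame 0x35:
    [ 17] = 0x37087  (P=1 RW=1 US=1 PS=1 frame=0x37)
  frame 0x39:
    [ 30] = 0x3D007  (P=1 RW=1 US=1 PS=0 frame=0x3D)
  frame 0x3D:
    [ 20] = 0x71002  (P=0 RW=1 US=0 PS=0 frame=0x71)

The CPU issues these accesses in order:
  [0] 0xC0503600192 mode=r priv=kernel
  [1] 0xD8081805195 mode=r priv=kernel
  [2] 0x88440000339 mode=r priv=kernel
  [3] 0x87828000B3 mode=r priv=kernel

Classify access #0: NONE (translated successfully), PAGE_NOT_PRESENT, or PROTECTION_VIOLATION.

Per-access translation:
#0 VA=0xC0503600192 (r,kernel):
  L0: frame=0x24 idx=24 entry=0x25007 [P=1 RW=1 US=1 PS=0]
  L1: frame=0x25 idx=20 entry=0x26007 [P=1 RW=1 US=1 PS=0]
  L2: frame=0x26 idx=27 entry=0x28087 [P=1 RW=1 US=1 PS=1]
  → PA=0x28192 (huge @L2)  (3 entries read)
#1 VA=0xD8081805195 (r,kernel):
  L0: frame=0x24 idx=27 entry=0x29007 [P=1 RW=1 US=1 PS=0]
  L1: frame=0x29 idx=2 entry=0x2A007 [P=1 RW=1 US=1 PS=0]
  L2: frame=0x2A idx=12 entry=0x2D007 [P=1 RW=1 US=1 PS=0]
  L3: frame=0x2D idx=5 entry=0x31007 [P=1 RW=1 US=1 PS=0]
  → PA=0x31195  (4 entries read)
#2 VA=0x88440000339 (r,kernel):
  L0: frame=0x24 idx=17 entry=0x35007 [P=1 RW=1 US=1 PS=0]
  L1: frame=0x35 idx=17 entry=0x37087 [P=1 RW=1 US=1 PS=1]
  → PA=0x37339 (huge @L1)  (2 entries read)
#3 VA=0x87828000B3 (r,kernel):
  L0: frame=0x24 idx=1 entry=0x39007 [P=1 RW=1 US=1 PS=0]
  L1: frame=0x39 idx=30 entry=0x3D007 [P=1 RW=1 US=1 PS=0]
  L2: frame=0x3D idx=20 entry=0x71002 [P=0 RW=1 US=0 PS=0]
  ✗ PAGE_NOT_PRESENT  [3 reads]

Access #0 fault: NONE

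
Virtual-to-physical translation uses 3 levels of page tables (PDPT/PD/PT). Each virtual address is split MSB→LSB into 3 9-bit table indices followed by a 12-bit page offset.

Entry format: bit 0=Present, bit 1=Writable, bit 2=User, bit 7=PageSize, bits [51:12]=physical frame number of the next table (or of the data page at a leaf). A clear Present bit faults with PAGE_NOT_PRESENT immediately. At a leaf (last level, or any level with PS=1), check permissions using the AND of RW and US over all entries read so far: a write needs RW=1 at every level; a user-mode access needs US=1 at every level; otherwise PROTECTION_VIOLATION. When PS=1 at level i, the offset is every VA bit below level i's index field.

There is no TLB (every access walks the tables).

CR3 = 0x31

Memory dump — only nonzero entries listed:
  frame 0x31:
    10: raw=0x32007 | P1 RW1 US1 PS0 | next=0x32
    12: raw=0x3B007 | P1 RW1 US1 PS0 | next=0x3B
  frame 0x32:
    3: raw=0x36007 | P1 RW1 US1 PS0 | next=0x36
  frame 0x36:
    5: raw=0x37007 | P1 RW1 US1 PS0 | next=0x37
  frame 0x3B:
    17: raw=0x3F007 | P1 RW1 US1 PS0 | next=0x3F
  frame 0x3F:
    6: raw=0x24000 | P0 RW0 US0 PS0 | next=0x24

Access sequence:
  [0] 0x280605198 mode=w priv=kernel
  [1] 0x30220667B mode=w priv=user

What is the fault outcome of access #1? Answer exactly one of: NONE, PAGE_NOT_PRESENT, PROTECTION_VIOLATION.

Walk each access:
#0 VA=0x280605198 (w,kernel):
  lvl0: tbl 0x31, slot 10 ⇒ 0x32007 (P1/RW1/US1/PS0)
  lvl1: tbl 0x32, slot 3 ⇒ 0x36007 (P1/RW1/US1/PS0)
  lvl2: tbl 0x36, slot 5 ⇒ 0x37007 (P1/RW1/US1/PS0)
  ⇒ phys 0x37198  [3 reads]
#1 VA=0x30220667B (w,user):
  lvl0: tbl 0x31, slot 12 ⇒ 0x3B007 (P1/RW1/US1/PS0)
  lvl1: tbl 0x3B, slot 17 ⇒ 0x3F007 (P1/RW1/US1/PS0)
  lvl2: tbl 0x3F, slot 6 ⇒ 0x24000 (P0/RW0/US0/PS0)
  ⇒ fault: PAGE_NOT_PRESENT  — 3 lookups

Access #1 fault: PAGE_NOT_PRESENT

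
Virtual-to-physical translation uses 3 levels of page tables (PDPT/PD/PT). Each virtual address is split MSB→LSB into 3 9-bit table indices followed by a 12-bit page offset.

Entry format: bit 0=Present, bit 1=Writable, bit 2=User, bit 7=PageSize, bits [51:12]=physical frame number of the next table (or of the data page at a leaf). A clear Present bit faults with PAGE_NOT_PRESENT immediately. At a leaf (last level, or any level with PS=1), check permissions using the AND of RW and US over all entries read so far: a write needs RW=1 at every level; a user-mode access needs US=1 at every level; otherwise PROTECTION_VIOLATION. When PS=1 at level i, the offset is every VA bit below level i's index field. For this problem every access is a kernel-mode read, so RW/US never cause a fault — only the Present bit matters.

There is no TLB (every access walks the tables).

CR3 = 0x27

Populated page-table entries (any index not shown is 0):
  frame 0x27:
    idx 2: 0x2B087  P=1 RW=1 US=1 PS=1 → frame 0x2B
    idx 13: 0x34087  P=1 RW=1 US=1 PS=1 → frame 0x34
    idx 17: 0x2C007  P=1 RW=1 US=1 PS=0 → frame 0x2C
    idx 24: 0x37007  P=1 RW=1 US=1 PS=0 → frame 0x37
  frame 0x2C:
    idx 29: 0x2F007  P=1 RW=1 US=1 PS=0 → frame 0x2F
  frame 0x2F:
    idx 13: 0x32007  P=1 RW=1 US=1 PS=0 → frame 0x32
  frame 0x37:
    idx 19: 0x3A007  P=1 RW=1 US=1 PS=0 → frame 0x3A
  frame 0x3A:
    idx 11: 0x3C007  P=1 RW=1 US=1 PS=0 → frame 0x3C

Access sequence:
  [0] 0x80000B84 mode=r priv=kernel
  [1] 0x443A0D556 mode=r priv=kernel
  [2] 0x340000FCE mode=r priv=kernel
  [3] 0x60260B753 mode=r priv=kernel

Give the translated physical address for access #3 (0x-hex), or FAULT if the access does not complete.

Walk each access:
#0 VA=0x80000B84 (r,kernel):
  L0: frame=0x27 idx=2 entry=0x2B087 [P=1 RW=1 US=1 PS=1]
  ⇒ phys 0x2BB84 (huge @L0)  [1 reads]
#1 VA=0x443A0D556 (r,kernel):
  L0: frame=0x27 idx=17 entry=0x2C007 [P=1 RW=1 US=1 PS=0]
  L1: frame=0x2C idx=29 entry=0x2F007 [P=1 RW=1 US=1 PS=0]
  L2: frame=0x2F idx=13 entry=0x32007 [P=1 RW=1 US=1 PS=0]
  ⇒ phys 0x32556  [3 reads]
#2 VA=0x340000FCE (r,kernel):
  L0: frame=0x27 idx=13 entry=0x34087 [P=1 RW=1 US=1 PS=1]
  ⇒ phys 0x34FCE (huge @L0)  [1 reads]
#3 VA=0x60260B753 (r,kernel):
  L0: frame=0x27 idx=24 entry=0x37007 [P=1 RW=1 US=1 PS=0]
  L1: frame=0x37 idx=19 entry=0x3A007 [P=1 RW=1 US=1 PS=0]
  L2: frame=0x3A idx=11 entry=0x3C007 [P=1 RW=1 US=1 PS=0]
  ⇒ phys 0x3C753  [3 reads]

Access #3 PA: 0x3C753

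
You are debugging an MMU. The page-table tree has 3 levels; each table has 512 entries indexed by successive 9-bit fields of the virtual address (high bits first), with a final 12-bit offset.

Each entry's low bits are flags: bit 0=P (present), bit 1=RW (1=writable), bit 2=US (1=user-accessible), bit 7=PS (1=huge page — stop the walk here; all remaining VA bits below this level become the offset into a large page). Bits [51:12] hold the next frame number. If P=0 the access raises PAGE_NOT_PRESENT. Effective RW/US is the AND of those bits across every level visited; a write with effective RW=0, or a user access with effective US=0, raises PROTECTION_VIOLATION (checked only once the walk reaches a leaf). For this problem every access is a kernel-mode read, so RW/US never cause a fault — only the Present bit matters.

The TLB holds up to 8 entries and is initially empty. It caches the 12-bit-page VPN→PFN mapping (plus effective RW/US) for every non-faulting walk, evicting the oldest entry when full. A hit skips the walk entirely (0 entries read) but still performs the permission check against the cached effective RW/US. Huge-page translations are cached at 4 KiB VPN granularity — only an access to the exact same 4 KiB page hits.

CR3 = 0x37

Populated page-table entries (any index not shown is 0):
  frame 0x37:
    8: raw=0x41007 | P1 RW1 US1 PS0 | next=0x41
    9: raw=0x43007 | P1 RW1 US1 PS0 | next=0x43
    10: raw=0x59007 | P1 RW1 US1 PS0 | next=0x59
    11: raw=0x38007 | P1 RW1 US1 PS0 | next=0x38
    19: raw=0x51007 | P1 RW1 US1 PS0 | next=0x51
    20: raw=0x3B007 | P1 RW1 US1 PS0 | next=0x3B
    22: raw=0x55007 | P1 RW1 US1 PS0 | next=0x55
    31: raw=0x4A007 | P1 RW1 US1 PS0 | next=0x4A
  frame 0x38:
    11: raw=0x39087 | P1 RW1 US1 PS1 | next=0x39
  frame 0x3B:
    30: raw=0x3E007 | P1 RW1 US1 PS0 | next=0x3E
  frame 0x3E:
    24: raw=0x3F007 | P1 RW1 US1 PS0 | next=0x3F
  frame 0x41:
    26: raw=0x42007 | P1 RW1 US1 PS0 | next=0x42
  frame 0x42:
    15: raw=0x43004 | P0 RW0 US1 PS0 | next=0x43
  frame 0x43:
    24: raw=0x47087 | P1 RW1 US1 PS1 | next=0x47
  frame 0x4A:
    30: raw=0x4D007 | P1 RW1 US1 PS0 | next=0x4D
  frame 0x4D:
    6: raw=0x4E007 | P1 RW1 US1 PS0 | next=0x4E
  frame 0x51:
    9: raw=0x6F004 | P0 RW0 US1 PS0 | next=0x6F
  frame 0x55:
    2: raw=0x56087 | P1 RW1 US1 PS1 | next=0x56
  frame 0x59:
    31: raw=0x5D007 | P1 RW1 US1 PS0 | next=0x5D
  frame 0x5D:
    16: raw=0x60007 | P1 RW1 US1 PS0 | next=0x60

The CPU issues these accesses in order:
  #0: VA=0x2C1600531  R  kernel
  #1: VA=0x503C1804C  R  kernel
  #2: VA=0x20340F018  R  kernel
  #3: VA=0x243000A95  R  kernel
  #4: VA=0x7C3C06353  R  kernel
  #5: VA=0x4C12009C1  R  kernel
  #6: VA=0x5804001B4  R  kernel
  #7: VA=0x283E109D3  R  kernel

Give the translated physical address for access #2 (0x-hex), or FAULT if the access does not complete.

Trace:
#0 VA=0x2C1600531 (r,kernel):
  L0 @0x37[11] → 0x38007  P=1,RW=1,US=1,PS=0
  L1 @0x38[11] → 0x39087  P=1,RW=1,US=1,PS=1
  ⇒ phys 0x39531 (huge @L1)  [2 reads]
#1 VA=0x503C1804C (r,kernel):
  L0 @0x37[20] → 0x3B007  P=1,RW=1,US=1,PS=0
  L1 @0x3B[30] → 0x3E007  P=1,RW=1,US=1,PS=0
  L2 @0x3E[24] → 0x3F007  P=1,RW=1,US=1,PS=0
  ⇒ phys 0x3F04C  [3 reads]
#2 VA=0x20340F018 (r,kernel):
  L0 @0x37[8] → 0x41007  P=1,RW=1,US=1,PS=0
  L1 @0x41[26] → 0x42007  P=1,RW=1,US=1,PS=0
  L2 @0x42[15] → 0x43004  P=0,RW=0,US=1,PS=0
  ✗ PAGE_NOT_PRESENT  [3 reads]
#3 VA=0x243000A95 (r,kernel):
  L0 @0x37[9] → 0x43007  P=1,RW=1,US=1,PS=0
  L1 @0x43[24] → 0x47087  P=1,RW=1,US=1,PS=1
  ⇒ phys 0x47A95 (huge @L1)  [2 reads]
#4 VA=0x7C3C06353 (r,kernel):
  L0 @0x37[31] → 0x4A007  P=1,RW=1,US=1,PS=0
  L1 @0x4A[30] → 0x4D007  P=1,RW=1,US=1,PS=0
  L2 @0x4D[6] → 0x4E007  P=1,RW=1,US=1,PS=0
  ⇒ phys 0x4E353  [3 reads]
#5 VA=0x4C12009C1 (r,kernel):
  L0 @0x37[19] → 0x51007  P=1,RW=1,US=1,PS=0
  L1 @0x51[9] → 0x6F004  P=0,RW=0,US=1,PS=0
  ✗ PAGE_NOT_PRESENT  [2 reads]
#6 VA=0x5804001B4 (r,kernel):
  L0 @0x37[22] → 0x55007  P=1,RW=1,US=1,PS=0
  L1 @0x55[2] → 0x56087  P=1,RW=1,US=1,PS=1
  ⇒ phys 0x561B4 (huge @L1)  [2 reads]
#7 VA=0x283E109D3 (r,kernel):
  L0 @0x37[10] → 0x59007  P=1,RW=1,US=1,PS=0
  L1 @0x59[31] → 0x5D007  P=1,RW=1,US=1,PS=0
  L2 @0x5D[16] → 0x60007  P=1,RW=1,US=1,PS=0
  ⇒ phys 0x609D3  [3 reads]

Access #2 PA: FAULT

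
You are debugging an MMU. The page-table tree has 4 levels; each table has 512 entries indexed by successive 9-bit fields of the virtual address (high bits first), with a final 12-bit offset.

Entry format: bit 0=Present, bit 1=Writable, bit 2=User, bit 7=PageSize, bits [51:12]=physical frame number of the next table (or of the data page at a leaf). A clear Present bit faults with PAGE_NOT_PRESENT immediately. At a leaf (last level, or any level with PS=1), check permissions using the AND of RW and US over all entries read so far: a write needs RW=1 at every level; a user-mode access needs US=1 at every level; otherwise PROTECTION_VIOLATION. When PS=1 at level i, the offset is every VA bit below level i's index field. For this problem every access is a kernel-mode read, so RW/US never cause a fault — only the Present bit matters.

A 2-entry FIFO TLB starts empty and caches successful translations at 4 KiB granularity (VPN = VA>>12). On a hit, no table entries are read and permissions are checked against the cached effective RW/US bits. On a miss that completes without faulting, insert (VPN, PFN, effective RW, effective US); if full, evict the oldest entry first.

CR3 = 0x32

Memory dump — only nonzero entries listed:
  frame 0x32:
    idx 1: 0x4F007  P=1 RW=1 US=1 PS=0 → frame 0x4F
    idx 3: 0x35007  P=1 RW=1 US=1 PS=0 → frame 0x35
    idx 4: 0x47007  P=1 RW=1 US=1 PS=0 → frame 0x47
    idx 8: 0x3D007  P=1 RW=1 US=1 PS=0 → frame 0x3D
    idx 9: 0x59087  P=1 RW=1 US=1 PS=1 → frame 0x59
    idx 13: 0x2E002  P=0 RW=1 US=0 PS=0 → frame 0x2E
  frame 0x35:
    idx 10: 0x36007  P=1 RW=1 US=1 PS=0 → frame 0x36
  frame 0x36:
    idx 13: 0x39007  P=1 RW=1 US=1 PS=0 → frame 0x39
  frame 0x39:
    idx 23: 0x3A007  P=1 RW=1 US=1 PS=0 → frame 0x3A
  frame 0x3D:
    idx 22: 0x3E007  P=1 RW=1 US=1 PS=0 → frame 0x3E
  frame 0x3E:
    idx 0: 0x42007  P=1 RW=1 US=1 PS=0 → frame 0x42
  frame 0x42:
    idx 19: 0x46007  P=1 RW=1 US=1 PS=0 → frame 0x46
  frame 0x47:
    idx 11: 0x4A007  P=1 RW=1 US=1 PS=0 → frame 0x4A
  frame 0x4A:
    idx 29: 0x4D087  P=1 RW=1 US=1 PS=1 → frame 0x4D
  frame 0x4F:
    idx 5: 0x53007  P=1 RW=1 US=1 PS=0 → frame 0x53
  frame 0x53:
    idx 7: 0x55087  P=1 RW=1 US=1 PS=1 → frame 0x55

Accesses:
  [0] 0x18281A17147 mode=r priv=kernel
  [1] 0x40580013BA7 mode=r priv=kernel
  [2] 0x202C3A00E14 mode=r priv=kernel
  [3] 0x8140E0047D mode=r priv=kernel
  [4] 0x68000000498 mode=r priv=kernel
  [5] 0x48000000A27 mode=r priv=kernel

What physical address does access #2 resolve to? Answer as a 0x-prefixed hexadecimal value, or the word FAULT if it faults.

Per-access translation:
#0 VA=0x18281A17147 (r,kernel):
  lvl0: tbl 0x32, slot 3 ⇒ 0x35007 (P1/RW1/US1/PS0)
  lvl1: tbl 0x35, slot 10 ⇒ 0x36007 (P1/RW1/US1/PS0)
  lvl2: tbl 0x36, slot 13 ⇒ 0x39007 (P1/RW1/US1/PS0)
  lvl3: tbl 0x39, slot 23 ⇒ 0x3A007 (P1/RW1/US1/PS0)
  ⇒ phys 0x3A147  [4 reads]
#1 VA=0x40580013BA7 (r,kernel):
  lvl0: tbl 0x32, slot 8 ⇒ 0x3D007 (P1/RW1/US1/PS0)
  lvl1: tbl 0x3D, slot 22 ⇒ 0x3E007 (P1/RW1/US1/PS0)
  lvl2: tbl 0x3E, slot 0 ⇒ 0x42007 (P1/RW1/US1/PS0)
  lvl3: tbl 0x42, slot 19 ⇒ 0x46007 (P1/RW1/US1/PS0)
  ⇒ phys 0x46BA7  [4 reads]
#2 VA=0x202C3A00E14 (r,kernel):
  lvl0: tbl 0x32, slot 4 ⇒ 0x47007 (P1/RW1/US1/PS0)
  lvl1: tbl 0x47, slot 11 ⇒ 0x4A007 (P1/RW1/US1/PS0)
  lvl2: tbl 0x4A, slot 29 ⇒ 0x4D087 (P1/RW1/US1/PS1)
  ⇒ phys 0x4DE14 (huge @L2)  [3 reads]
#3 VA=0x8140E0047D (r,kernel):
  lvl0: tbl 0x32, slot 1 ⇒ 0x4F007 (P1/RW1/US1/PS0)
  lvl1: tbl 0x4F, slot 5 ⇒ 0x53007 (P1/RW1/US1/PS0)
  lvl2: tbl 0x53, slot 7 ⇒ 0x55087 (P1/RW1/US1/PS1)
  ⇒ phys 0x5547D (huge @L2)  [3 reads]
#4 VA=0x68000000498 (r,kernel):
  lvl0: tbl 0x32, slot 13 ⇒ 0x2E002 (P0/RW1/US0/PS0)
  → PAGE_NOT_PRESENT  (1 entries read)
#5 VA=0x48000000A27 (r,kernel):
  lvl0: tbl 0x32, slot 9 ⇒ 0x59087 (P1/RW1/US1/PS1)
  ⇒ phys 0x59A27 (huge @L0)  [1 reads]

Access #2 PA: 0x4DE14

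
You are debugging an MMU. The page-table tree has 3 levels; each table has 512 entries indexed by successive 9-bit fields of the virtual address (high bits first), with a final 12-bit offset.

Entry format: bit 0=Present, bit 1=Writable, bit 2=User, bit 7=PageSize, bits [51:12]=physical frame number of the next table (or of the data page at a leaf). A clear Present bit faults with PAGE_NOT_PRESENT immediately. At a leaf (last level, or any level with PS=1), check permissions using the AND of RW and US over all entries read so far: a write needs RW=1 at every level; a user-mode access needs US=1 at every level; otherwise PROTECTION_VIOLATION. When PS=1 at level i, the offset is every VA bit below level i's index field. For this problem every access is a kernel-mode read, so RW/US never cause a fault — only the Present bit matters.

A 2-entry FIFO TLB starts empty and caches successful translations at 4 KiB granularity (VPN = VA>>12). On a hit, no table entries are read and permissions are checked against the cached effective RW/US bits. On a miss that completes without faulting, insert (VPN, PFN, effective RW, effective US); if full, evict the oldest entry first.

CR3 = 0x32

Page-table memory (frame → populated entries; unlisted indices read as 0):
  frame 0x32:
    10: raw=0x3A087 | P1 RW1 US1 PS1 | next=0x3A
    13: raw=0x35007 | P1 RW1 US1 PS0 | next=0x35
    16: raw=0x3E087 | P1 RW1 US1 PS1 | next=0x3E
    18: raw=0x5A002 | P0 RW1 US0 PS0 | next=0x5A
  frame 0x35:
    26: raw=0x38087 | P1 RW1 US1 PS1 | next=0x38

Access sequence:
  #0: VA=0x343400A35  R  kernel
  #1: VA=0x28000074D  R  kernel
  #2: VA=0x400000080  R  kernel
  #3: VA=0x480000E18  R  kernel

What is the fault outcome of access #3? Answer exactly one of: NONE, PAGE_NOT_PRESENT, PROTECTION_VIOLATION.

Walk each access:
#0 VA=0x343400A35 (r,kernel):
  L0: frame=0x32 idx=13 entry=0x35007 [P=1 RW=1 US=1 PS=0]
  L1: frame=0x35 idx=26 entry=0x38087 [P=1 RW=1 US=1 PS=1]
  ⇒ phys 0x38A35 (huge @L1)  [2 reads]
#1 VA=0x28000074D (r,kernel):
  L0: frame=0x32 idx=10 entry=0x3A087 [P=1 RW=1 US=1 PS=1]
  ⇒ phys 0x3A74D (huge @L0)  [1 reads]
#2 VA=0x400000080 (r,kernel):
  L0: frame=0x32 idx=16 entry=0x3E087 [P=1 RW=1 US=1 PS=1]
  ⇒ phys 0x3E080 (huge @L0)  [1 reads]
#3 VA=0x480000E18 (r,kernel):
  L0: frame=0x32 idx=18 entry=0x5A002 [P=0 RW=1 US=0 PS=0]
  → PAGE_NOT_PRESENT  (1 entries read)

Access #3 fault: PAGE_NOT_PRESENT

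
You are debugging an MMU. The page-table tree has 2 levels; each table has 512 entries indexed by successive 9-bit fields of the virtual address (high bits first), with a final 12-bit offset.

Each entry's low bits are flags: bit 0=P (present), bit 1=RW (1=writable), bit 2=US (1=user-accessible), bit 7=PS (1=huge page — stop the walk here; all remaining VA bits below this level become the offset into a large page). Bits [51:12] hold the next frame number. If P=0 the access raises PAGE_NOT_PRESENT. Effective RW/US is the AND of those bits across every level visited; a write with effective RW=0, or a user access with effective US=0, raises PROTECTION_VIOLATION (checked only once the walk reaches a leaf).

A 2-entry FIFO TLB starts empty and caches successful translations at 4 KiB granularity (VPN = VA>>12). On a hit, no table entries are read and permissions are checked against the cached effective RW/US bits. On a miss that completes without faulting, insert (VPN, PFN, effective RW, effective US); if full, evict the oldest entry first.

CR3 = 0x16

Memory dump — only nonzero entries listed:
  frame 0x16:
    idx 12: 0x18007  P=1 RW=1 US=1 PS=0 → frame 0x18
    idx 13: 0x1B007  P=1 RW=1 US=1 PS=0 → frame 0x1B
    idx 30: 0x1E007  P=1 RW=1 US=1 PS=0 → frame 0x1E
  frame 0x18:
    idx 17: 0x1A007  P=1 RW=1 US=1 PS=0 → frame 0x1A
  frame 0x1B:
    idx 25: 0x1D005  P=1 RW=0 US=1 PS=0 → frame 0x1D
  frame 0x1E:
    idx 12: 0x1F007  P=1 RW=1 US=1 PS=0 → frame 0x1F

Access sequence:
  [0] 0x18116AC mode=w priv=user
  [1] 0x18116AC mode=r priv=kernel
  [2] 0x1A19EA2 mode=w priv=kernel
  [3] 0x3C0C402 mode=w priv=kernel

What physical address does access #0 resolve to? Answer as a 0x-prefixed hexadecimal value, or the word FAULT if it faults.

Trace:
#0 VA=0x18116AC (w,user):
  L0 @0x16[12] → 0x18007  P=1,RW=1,US=1,PS=0
  L1 @0x18[17] → 0x1A007  P=1,RW=1,US=1,PS=0
  ⇒ phys 0x1A6AC  [2 reads]
#1 VA=0x18116AC (r,kernel):
  TLB hit vpn=0x1811 → PA=0x1A6AC
#2 VA=0x1A19EA2 (w,kernel):
  L0 @0x16[13] → 0x1B007  P=1,RW=1,US=1,PS=0
  L1 @0x1B[25] → 0x1D005  P=1,RW=0,US=1,PS=0
  ✗ PROTECTION_VIOLATION  [2 reads]
#3 VA=0x3C0C402 (w,kernel):
  L0 @0x16[30] → 0x1E007  P=1,RW=1,US=1,PS=0
  L1 @0x1E[12] → 0x1F007  P=1,RW=1,US=1,PS=0
  ⇒ phys 0x1F402  [2 reads]

Access #0 PA: 0x1A6AC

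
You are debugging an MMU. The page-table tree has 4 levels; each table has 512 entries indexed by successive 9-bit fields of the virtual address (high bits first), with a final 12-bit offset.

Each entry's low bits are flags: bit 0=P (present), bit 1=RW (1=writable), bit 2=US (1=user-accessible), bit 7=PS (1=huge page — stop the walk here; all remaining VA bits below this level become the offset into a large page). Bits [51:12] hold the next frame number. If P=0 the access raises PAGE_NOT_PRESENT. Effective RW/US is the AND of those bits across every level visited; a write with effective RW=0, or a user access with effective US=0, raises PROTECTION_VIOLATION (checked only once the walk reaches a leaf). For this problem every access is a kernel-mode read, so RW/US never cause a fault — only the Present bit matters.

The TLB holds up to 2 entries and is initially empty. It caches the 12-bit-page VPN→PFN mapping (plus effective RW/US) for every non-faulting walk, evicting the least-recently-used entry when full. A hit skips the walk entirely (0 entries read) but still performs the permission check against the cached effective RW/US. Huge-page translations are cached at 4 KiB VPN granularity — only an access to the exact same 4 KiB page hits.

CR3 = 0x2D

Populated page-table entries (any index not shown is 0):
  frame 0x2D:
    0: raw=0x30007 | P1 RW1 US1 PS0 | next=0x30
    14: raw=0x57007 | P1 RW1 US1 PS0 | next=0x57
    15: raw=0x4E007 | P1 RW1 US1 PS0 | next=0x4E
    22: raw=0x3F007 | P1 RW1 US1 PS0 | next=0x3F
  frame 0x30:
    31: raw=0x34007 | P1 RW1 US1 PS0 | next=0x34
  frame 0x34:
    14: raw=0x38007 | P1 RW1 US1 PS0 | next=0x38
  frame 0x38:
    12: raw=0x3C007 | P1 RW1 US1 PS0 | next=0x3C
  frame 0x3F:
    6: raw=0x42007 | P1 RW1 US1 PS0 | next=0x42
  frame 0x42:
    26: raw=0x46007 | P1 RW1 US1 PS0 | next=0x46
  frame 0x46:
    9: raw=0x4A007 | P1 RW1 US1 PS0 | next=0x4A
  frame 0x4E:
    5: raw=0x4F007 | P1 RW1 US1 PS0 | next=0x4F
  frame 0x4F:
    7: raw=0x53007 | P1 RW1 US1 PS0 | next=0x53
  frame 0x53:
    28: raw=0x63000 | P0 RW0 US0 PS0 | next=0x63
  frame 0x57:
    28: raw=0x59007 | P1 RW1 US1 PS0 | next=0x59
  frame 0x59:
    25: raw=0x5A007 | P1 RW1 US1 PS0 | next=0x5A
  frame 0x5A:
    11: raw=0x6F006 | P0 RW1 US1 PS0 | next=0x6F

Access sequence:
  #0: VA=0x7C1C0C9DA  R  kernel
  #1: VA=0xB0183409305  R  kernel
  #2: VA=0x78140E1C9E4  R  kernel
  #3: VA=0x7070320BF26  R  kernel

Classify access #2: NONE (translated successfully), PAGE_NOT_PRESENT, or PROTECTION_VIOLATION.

Walk each access:
#0 VA=0x7C1C0C9DA (r,kernel):
  [0] read 0x2D idx=0: raw=0x30007 flags P=1 W=1 U=1 S=0
  [1] read 0x30 idx=31: raw=0x34007 flags P=1 W=1 U=1 S=0
  [2] read 0x34 idx=14: raw=0x38007 flags P=1 W=1 U=1 S=0
  [3] read 0x38 idx=12: raw=0x3C007 flags P=1 W=1 U=1 S=0
  → PA=0x3C9DA  (4 entries read)
#1 VA=0xB0183409305 (r,kernel):
  [0] read 0x2D idx=22: raw=0x3F007 flags P=1 W=1 U=1 S=0
  [1] read 0x3F idx=6: raw=0x42007 flags P=1 W=1 U=1 S=0
  [2] read 0x42 idx=26: raw=0x46007 flags P=1 W=1 U=1 S=0
  [3] read 0x46 idx=9: raw=0x4A007 flags P=1 W=1 U=1 S=0
  → PA=0x4A305  (4 entries read)
#2 VA=0x78140E1C9E4 (r,kernel):
  [0] read 0x2D idx=15: raw=0x4E007 flags P=1 W=1 U=1 S=0
  [1] read 0x4E idx=5: raw=0x4F007 flags P=1 W=1 U=1 S=0
  [2] read 0x4F idx=7: raw=0x53007 flags P=1 W=1 U=1 S=0
  [3] read 0x53 idx=28: raw=0x63000 flags P=0 W=0 U=0 S=0
  ✗ PAGE_NOT_PRESENT  [4 reads]
#3 VA=0x7070320BF26 (r,kernel):
  [0] read 0x2D idx=14: raw=0x57007 flags P=1 W=1 U=1 S=0
  [1] read 0x57 idx=28: raw=0x59007 flags P=1 W=1 U=1 S=0
  [2] read 0x59 idx=25: raw=0x5A007 flags P=1 W=1 U=1 S=0
  [3] read 0x5A idx=11: raw=0x6F006 flags P=0 W=1 U=1 S=0
  ✗ PAGE_NOT_PRESENT  [4 reads]

Access #2 fault: PAGE_NOT_PRESENT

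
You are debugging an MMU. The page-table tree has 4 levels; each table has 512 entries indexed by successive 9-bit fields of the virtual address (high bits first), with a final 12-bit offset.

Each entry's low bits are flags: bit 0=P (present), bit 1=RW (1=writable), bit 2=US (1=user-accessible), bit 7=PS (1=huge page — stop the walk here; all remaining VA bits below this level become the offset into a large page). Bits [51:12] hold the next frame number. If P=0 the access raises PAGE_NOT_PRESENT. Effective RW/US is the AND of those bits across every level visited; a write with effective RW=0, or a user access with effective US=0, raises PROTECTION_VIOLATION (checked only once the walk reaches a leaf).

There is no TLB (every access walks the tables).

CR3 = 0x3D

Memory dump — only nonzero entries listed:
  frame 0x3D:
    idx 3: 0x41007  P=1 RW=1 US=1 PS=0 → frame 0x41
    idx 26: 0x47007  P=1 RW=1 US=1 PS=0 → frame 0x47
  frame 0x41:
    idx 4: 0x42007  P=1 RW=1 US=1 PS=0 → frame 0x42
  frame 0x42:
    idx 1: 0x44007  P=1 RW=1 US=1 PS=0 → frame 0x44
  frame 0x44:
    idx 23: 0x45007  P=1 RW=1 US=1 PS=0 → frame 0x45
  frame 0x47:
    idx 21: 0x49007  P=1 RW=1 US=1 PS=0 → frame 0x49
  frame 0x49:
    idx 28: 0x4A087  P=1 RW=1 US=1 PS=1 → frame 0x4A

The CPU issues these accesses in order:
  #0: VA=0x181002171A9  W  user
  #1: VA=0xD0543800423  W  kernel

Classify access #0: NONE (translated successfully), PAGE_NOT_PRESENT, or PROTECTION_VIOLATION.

Walk each access:
#0 VA=0x181002171A9 (w,user):
  [0] read 0x3D idx=3: raw=0x41007 flags P=1 W=1 U=1 S=0
  [1] read 0x41 idx=4: raw=0x42007 flags P=1 W=1 U=1 S=0
  [2] read 0x42 idx=1: raw=0x44007 flags P=1 W=1 U=1 S=0
  [3] read 0x44 idx=23: raw=0x45007 flags P=1 W=1 U=1 S=0
  → PA=0x451A9  (4 entries read)
#1 VA=0xD0543800423 (w,kernel):
  [0] read 0x3D idx=26: raw=0x47007 flags P=1 W=1 U=1 S=0
  [1] read 0x47 idx=21: raw=0x49007 flags P=1 W=1 U=1 S=0
  [2] read 0x49 idx=28: raw=0x4A087 flags P=1 W=1 U=1 S=1
  → PA=0x4A423 (huge @L2)  (3 entries read)

Access #0 fault: NONE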